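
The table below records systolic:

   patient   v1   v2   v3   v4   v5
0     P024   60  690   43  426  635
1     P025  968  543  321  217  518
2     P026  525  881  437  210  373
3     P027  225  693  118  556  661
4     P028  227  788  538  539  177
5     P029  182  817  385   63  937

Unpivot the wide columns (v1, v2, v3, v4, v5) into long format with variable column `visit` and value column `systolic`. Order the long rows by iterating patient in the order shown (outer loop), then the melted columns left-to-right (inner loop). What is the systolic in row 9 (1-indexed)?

30 rows total (6 × 5). Row 9: index ⌊(9-1)/5⌋ = 1 into patient → P025; (9-1) mod 5 = 3 into the melted columns → v4.
So row 9 is (P025, v4, 217); systolic = 217.

217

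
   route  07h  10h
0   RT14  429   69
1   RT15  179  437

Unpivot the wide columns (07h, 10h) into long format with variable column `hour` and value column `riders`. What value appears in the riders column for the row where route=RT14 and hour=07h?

Unpivoting turns each (route, wide-column) pair into one long row.
The wide cell at row RT14, column 07h holds 429, so the long row (RT14, 07h) has riders=429.

429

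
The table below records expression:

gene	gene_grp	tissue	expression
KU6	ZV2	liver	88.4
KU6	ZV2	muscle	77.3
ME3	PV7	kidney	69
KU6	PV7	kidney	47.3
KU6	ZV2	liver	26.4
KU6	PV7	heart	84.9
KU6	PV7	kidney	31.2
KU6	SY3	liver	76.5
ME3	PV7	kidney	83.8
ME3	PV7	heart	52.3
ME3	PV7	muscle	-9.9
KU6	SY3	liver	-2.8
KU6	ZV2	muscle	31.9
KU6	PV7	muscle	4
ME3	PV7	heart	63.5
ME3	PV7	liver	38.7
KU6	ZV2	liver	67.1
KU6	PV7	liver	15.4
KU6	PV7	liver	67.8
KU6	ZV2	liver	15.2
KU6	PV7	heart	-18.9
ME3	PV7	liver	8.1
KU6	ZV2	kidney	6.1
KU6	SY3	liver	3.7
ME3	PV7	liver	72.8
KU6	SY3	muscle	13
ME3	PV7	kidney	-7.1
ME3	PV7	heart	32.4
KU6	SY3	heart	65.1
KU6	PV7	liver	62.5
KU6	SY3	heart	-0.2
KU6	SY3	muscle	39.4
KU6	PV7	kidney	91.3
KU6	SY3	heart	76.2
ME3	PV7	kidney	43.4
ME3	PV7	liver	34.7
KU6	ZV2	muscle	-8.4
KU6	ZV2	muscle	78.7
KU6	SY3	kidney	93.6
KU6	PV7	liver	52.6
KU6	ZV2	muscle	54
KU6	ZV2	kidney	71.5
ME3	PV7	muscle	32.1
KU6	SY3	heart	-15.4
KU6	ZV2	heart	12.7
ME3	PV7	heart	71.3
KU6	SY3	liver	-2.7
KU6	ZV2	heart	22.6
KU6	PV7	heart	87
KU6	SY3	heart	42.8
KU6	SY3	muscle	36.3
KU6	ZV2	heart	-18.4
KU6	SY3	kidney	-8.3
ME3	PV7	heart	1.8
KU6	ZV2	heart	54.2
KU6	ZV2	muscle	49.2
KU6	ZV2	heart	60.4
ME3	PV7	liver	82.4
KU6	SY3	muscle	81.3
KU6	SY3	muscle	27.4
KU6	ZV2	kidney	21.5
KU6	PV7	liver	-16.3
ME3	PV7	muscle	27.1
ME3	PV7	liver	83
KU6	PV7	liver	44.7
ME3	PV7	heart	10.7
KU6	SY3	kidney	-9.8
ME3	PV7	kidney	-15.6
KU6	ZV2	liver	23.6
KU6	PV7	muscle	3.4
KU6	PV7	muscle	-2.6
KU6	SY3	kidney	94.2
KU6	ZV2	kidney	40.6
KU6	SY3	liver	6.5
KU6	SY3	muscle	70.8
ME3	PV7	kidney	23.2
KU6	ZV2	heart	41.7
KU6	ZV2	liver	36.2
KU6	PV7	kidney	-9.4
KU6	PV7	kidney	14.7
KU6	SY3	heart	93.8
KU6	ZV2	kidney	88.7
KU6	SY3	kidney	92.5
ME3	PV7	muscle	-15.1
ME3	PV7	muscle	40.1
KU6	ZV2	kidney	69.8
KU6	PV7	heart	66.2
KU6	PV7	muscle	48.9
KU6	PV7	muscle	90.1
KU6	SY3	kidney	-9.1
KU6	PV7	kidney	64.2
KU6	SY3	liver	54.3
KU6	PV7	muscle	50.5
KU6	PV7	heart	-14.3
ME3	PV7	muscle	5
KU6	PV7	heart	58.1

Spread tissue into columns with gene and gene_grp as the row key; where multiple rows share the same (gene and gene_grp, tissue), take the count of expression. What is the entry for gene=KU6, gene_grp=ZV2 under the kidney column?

6

Rows with gene=KU6, gene_grp=ZV2 and tissue=kidney: expression values are 6.1, 71.5, 21.5, 40.6, 88.7, 69.8.
6 rows match — count = 6.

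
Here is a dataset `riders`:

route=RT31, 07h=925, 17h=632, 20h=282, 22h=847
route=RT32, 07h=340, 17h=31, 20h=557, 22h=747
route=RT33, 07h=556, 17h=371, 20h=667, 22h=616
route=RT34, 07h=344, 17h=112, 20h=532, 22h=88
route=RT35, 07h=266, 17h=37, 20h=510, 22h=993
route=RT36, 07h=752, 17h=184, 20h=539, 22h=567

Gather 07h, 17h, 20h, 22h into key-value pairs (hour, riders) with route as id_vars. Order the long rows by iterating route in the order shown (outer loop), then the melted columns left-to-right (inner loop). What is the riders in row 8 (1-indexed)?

747

24 rows total (6 × 4). Row 8: index ⌊(8-1)/4⌋ = 1 into route → RT32; (8-1) mod 4 = 3 into the melted columns → 22h.
So row 8 is (RT32, 22h, 747); riders = 747.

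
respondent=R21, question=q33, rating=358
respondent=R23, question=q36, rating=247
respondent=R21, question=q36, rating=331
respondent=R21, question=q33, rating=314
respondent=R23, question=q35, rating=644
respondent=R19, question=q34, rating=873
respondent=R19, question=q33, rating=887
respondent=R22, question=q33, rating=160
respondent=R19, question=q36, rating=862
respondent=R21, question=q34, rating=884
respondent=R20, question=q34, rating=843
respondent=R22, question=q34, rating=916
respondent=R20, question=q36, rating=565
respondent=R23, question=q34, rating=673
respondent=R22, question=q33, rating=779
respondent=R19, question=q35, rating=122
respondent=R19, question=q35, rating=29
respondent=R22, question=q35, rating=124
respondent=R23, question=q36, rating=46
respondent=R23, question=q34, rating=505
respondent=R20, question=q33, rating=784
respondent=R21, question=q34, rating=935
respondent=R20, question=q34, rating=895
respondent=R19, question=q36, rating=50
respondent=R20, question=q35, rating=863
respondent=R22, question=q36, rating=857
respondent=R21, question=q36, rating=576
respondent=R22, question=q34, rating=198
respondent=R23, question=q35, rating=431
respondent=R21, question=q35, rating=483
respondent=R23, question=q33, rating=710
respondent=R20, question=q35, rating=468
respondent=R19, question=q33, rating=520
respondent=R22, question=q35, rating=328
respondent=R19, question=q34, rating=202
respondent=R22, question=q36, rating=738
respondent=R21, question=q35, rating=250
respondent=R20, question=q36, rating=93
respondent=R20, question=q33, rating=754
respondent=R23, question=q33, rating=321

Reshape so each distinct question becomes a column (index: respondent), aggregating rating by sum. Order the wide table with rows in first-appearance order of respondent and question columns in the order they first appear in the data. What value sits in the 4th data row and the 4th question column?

1114

With rows in first-appearance order of respondent, row 4 is respondent=R22. question columns in first-appearance order: q33, q36, q35, q34; column 4 is q34.
Long rows with respondent=R22, question=q34: 916 + 198 = 1114.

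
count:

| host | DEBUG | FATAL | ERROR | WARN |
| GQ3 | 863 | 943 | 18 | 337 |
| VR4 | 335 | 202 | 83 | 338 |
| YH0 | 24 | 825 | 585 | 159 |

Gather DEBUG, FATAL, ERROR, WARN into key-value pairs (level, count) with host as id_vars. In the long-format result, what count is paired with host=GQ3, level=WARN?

337

Unpivoting turns each (host, wide-column) pair into one long row.
The wide cell at row GQ3, column WARN holds 337, so the long row (GQ3, WARN) has count=337.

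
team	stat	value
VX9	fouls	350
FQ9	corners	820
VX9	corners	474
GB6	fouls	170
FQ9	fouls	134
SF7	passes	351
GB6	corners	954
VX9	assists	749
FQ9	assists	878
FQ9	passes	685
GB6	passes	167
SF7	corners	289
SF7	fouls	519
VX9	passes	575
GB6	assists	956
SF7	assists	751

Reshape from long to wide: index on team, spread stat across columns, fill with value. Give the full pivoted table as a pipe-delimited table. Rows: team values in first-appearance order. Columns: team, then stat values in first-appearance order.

Columns: team plus the 4 distinct stat values (fouls, corners, passes, assists).
For example, row VX9 column fouls takes value=350 from the long row (VX9, fouls).

| team | fouls | corners | passes | assists |
| VX9 | 350 | 474 | 575 | 749 |
| FQ9 | 134 | 820 | 685 | 878 |
| GB6 | 170 | 954 | 167 | 956 |
| SF7 | 519 | 289 | 351 | 751 |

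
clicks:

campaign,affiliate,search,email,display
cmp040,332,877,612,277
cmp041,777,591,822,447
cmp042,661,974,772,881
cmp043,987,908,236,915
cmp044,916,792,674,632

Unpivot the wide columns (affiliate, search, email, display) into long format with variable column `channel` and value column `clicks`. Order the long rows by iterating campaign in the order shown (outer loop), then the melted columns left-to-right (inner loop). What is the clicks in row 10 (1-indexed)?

974

20 rows total (5 × 4). Row 10: index ⌊(10-1)/4⌋ = 2 into campaign → cmp042; (10-1) mod 4 = 1 into the melted columns → search.
So row 10 is (cmp042, search, 974); clicks = 974.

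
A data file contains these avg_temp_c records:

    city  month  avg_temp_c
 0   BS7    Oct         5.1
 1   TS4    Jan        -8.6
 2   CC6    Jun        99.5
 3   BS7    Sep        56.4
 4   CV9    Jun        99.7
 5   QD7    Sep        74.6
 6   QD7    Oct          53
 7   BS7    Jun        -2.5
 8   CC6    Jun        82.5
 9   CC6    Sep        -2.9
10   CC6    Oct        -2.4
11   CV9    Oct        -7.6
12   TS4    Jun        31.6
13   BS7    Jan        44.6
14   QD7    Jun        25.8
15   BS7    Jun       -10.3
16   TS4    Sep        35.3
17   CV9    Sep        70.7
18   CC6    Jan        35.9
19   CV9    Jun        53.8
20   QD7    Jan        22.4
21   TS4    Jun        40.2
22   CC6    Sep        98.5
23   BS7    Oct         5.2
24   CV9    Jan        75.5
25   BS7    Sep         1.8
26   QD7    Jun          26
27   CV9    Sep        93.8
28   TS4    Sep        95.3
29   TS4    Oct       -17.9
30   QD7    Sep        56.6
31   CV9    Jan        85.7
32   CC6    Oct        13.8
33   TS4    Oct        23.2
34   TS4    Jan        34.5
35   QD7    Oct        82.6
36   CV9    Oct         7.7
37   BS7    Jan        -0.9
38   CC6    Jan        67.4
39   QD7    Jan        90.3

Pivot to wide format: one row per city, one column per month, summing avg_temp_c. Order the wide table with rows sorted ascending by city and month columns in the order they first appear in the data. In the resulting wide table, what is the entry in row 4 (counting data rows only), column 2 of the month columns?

112.7

With rows sorted ascending by city, row 4 is city=QD7. month columns in first-appearance order: Oct, Jan, Jun, Sep; column 2 is Jan.
Long rows with city=QD7, month=Jan: 22.4 + 90.3 = 112.7.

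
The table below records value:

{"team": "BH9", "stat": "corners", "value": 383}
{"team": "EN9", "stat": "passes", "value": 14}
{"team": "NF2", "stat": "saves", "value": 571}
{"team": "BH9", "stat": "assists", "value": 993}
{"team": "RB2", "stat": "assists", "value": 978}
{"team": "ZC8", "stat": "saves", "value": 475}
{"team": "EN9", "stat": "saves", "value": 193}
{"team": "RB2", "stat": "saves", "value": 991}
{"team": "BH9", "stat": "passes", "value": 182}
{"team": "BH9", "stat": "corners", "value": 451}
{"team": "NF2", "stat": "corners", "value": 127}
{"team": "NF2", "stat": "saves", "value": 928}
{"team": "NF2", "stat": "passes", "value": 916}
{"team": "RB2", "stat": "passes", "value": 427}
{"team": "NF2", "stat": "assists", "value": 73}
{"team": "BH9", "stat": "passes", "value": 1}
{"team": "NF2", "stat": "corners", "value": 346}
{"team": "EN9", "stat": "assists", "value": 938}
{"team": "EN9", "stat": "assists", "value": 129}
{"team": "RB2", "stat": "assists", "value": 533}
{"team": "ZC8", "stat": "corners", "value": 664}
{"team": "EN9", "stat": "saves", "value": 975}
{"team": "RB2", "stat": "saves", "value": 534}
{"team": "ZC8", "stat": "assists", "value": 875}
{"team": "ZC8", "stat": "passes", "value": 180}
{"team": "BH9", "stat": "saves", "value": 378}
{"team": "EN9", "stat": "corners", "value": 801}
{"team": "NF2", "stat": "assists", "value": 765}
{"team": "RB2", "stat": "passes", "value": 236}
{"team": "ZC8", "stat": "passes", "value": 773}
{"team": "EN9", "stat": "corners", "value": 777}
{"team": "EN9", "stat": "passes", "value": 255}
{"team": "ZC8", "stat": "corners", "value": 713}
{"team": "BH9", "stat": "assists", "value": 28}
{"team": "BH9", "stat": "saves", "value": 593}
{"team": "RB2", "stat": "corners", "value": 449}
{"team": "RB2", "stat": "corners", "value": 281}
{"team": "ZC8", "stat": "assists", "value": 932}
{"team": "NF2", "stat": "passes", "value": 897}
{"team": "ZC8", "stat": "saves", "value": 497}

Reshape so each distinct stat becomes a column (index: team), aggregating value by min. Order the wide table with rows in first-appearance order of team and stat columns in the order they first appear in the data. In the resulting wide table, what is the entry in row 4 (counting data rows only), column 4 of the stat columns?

533

With rows in first-appearance order of team, row 4 is team=RB2. stat columns in first-appearance order: corners, passes, saves, assists; column 4 is assists.
Long rows with team=RB2, stat=assists: min(978, 533) = 533.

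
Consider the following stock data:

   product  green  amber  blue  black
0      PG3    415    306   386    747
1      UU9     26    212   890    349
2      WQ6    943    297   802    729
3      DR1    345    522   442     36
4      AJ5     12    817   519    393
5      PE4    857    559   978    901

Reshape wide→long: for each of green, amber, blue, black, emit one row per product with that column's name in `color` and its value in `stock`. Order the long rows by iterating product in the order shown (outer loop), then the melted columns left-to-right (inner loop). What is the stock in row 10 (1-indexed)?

297

24 rows total (6 × 4). Row 10: index ⌊(10-1)/4⌋ = 2 into product → WQ6; (10-1) mod 4 = 1 into the melted columns → amber.
So row 10 is (WQ6, amber, 297); stock = 297.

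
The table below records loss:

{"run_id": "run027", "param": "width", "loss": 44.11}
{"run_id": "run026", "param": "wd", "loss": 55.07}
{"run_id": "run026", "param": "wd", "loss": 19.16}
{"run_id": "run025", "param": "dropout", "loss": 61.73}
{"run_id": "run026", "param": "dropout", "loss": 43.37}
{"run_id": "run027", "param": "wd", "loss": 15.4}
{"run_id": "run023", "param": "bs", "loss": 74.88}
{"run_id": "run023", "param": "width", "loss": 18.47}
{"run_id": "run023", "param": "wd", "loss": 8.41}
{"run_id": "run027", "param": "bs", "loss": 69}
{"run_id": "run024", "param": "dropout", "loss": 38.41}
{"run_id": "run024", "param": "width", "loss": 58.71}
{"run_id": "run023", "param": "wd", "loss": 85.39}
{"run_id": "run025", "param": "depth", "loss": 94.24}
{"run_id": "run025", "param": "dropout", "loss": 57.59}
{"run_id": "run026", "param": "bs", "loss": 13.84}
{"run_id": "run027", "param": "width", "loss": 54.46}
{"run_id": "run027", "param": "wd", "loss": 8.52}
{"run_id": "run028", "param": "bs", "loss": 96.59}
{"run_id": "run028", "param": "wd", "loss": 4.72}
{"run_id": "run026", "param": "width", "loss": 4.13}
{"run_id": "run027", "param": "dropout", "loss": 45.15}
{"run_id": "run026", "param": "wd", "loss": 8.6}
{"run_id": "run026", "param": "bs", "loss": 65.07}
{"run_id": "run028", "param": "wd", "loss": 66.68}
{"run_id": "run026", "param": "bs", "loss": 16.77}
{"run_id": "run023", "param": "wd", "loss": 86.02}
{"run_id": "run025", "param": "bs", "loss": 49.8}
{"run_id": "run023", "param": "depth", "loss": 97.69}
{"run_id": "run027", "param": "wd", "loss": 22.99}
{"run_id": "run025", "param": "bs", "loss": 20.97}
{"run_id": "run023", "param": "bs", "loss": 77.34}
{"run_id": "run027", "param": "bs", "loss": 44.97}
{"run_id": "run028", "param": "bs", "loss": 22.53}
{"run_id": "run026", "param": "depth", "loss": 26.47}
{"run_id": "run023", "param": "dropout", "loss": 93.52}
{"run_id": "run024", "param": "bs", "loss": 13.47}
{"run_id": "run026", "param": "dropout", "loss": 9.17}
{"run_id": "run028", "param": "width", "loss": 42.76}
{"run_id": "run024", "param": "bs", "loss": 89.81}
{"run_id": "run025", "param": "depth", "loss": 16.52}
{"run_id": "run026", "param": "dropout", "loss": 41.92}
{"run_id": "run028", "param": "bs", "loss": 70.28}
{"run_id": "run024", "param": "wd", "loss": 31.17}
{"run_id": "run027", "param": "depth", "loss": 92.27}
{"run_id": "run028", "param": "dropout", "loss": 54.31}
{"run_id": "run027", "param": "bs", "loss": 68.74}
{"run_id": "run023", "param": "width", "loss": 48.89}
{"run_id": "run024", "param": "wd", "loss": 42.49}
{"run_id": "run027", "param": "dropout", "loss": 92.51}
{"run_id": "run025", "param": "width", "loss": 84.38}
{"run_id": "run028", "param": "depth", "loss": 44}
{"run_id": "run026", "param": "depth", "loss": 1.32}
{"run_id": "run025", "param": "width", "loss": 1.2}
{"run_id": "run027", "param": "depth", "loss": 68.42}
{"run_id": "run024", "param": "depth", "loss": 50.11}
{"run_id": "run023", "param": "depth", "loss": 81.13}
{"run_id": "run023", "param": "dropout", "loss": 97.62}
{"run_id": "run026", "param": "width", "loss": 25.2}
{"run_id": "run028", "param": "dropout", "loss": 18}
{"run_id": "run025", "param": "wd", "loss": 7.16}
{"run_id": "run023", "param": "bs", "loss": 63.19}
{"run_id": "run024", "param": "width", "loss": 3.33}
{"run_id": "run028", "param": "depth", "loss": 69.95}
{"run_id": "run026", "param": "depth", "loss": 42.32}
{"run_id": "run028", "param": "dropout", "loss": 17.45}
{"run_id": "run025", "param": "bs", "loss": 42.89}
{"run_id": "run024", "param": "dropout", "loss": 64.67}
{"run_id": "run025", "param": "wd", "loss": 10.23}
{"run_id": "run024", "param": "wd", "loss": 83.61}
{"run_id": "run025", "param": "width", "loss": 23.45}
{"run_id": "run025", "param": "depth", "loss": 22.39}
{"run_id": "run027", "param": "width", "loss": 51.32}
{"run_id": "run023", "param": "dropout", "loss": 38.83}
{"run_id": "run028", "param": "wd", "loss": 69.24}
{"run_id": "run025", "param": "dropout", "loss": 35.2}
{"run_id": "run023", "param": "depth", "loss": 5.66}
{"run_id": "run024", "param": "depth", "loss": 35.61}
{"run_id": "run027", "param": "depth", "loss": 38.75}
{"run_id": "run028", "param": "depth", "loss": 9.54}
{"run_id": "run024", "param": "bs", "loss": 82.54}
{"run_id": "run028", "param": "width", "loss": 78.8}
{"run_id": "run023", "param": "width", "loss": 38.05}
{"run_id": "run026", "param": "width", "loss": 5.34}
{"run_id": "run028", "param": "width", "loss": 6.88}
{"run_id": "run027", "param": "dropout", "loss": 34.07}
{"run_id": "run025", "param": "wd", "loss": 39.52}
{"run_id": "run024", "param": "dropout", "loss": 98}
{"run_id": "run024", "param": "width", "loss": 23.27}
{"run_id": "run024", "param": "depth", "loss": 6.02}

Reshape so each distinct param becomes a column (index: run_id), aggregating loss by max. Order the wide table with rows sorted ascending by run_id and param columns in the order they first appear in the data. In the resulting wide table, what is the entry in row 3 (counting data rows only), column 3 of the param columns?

With rows sorted ascending by run_id, row 3 is run_id=run025. param columns in first-appearance order: width, wd, dropout, bs, depth; column 3 is dropout.
Long rows with run_id=run025, param=dropout: max(61.73, 57.59, 35.2) = 61.73.

61.73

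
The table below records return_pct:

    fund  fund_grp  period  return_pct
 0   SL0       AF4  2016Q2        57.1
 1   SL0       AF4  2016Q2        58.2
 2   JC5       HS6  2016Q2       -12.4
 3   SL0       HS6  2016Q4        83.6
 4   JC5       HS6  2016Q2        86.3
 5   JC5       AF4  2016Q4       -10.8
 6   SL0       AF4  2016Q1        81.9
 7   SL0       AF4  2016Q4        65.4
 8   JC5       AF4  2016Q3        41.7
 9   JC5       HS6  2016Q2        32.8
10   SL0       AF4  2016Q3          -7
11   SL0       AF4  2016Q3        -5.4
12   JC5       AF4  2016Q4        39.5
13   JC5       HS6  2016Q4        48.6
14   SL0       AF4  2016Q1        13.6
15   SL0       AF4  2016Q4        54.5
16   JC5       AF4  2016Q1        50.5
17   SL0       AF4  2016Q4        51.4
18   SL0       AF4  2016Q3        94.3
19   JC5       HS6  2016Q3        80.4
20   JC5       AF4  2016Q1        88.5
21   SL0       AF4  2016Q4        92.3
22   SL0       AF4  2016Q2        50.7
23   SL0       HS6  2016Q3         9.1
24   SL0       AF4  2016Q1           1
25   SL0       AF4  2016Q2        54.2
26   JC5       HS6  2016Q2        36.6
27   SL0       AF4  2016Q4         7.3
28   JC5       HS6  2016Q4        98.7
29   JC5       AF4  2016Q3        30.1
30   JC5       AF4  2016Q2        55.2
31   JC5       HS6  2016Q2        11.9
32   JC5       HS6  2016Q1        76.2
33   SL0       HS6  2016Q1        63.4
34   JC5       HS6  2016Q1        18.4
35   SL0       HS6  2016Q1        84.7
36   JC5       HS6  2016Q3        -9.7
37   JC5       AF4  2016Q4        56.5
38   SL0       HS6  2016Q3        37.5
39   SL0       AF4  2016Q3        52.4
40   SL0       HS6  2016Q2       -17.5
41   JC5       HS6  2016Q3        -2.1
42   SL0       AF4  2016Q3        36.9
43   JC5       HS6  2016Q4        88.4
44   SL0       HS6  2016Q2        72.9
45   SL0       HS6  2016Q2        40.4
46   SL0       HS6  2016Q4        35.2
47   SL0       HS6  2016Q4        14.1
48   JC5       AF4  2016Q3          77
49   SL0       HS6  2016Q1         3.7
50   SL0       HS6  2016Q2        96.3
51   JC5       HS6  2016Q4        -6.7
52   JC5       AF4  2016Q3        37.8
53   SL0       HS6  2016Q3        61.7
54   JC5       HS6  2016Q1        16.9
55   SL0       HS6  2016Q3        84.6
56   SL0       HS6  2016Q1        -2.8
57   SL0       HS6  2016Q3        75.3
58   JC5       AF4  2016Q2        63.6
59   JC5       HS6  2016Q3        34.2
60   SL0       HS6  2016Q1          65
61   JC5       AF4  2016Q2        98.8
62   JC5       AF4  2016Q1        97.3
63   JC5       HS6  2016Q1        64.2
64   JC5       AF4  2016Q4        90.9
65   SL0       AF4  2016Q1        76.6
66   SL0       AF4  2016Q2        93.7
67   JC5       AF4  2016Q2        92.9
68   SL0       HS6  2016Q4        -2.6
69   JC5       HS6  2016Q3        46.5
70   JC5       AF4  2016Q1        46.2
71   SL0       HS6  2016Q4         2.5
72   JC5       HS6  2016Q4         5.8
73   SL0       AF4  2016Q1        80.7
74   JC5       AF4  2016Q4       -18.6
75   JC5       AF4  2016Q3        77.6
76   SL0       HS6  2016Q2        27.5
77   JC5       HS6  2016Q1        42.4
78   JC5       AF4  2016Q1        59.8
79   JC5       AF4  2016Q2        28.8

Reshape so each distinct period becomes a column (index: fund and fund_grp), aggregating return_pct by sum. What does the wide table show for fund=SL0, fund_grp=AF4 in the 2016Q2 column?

Rows with fund=SL0, fund_grp=AF4 and period=2016Q2: return_pct values are 57.1, 58.2, 50.7, 54.2, 93.7.
57.1 + 58.2 + 50.7 + 54.2 + 93.7 = 313.9.

313.9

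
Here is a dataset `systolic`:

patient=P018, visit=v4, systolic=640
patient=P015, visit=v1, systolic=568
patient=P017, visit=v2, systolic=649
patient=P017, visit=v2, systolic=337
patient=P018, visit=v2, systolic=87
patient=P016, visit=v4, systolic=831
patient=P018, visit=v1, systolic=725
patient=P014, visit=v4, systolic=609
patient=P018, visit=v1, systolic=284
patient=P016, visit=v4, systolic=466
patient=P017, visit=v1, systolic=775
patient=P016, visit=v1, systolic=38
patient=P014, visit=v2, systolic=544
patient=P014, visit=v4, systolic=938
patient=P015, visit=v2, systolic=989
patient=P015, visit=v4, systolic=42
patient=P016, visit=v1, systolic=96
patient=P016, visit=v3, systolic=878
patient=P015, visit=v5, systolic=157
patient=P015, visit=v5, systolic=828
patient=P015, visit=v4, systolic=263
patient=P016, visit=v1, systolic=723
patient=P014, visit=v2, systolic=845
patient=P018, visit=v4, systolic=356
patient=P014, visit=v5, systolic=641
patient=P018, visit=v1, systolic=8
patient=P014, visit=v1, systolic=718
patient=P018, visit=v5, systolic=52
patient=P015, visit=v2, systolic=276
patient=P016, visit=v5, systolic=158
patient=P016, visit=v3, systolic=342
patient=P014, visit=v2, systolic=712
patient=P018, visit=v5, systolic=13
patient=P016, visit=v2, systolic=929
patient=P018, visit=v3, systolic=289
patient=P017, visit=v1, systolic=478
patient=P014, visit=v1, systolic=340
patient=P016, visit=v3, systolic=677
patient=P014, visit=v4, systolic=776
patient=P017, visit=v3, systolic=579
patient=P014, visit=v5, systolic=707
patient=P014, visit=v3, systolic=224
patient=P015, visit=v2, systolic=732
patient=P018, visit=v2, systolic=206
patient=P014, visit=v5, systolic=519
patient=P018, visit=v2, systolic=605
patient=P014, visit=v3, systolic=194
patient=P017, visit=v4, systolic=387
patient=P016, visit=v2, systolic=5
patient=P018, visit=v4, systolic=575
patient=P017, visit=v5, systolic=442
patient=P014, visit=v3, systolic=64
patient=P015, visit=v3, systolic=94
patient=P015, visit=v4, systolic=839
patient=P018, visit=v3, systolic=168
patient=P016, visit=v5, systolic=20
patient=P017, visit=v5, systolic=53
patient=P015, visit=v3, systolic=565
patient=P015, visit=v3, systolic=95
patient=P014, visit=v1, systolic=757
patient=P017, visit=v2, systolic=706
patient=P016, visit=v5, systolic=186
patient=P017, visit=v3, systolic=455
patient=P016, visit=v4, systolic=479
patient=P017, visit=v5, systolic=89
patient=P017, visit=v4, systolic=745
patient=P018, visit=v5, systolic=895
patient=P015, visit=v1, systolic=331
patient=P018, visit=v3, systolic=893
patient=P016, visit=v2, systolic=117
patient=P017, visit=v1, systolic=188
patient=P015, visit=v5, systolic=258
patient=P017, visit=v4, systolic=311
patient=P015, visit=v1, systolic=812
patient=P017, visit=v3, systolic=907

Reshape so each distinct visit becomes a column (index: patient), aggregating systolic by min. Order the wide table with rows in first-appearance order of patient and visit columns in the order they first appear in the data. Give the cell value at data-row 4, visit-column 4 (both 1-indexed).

342

With rows in first-appearance order of patient, row 4 is patient=P016. visit columns in first-appearance order: v4, v1, v2, v3, v5; column 4 is v3.
Long rows with patient=P016, visit=v3: min(878, 342, 677) = 342.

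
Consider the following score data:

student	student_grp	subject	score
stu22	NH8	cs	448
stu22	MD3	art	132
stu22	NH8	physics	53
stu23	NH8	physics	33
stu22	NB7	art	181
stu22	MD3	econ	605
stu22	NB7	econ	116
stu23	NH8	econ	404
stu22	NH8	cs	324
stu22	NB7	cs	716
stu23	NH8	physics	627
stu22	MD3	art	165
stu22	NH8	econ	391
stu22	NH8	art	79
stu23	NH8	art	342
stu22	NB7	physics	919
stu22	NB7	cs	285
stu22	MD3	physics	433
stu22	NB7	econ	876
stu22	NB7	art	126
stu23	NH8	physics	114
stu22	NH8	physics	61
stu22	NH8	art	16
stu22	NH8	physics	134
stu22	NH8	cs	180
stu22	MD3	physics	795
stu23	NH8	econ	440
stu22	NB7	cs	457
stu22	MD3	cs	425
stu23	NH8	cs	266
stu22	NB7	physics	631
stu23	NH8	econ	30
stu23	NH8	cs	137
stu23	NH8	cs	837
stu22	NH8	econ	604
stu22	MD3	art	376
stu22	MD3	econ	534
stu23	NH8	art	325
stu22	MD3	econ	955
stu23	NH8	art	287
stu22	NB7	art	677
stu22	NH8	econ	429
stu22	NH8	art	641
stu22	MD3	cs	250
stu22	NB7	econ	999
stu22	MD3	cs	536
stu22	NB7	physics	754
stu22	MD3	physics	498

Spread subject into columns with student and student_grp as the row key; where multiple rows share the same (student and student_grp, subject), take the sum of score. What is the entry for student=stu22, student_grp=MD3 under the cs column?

1211

Rows with student=stu22, student_grp=MD3 and subject=cs: score values are 425, 250, 536.
425 + 250 + 536 = 1211.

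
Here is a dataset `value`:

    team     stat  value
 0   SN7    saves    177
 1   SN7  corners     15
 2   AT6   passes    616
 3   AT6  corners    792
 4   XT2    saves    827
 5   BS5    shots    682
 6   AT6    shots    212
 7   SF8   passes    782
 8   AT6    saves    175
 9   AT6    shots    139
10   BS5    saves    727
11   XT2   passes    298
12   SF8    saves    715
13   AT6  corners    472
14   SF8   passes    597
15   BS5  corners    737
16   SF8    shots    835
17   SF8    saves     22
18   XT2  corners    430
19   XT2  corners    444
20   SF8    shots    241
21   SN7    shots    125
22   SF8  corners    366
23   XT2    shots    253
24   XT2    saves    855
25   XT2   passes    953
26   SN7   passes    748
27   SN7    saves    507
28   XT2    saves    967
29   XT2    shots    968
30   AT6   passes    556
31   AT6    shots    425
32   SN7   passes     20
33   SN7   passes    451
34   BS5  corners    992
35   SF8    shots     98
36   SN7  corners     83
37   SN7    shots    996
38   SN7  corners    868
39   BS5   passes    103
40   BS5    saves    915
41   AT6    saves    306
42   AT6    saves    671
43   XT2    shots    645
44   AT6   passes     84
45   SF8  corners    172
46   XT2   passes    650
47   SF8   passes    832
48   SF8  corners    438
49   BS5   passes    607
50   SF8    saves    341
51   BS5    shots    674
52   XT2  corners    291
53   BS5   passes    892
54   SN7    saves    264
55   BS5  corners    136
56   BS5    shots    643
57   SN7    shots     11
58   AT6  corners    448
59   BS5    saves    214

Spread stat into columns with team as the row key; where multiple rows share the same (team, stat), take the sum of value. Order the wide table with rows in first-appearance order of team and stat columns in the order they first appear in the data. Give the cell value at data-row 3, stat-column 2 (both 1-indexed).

With rows in first-appearance order of team, row 3 is team=XT2. stat columns in first-appearance order: saves, corners, passes, shots; column 2 is corners.
Long rows with team=XT2, stat=corners: 430 + 444 + 291 = 1165.

1165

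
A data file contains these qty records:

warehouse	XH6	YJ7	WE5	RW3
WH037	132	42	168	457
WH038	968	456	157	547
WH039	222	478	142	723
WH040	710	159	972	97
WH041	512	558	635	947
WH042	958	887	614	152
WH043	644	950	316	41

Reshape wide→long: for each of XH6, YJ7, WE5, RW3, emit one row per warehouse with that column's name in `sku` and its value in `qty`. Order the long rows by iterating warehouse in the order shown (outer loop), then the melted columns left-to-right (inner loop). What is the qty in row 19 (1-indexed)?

635

28 rows total (7 × 4). Row 19: index ⌊(19-1)/4⌋ = 4 into warehouse → WH041; (19-1) mod 4 = 2 into the melted columns → WE5.
So row 19 is (WH041, WE5, 635); qty = 635.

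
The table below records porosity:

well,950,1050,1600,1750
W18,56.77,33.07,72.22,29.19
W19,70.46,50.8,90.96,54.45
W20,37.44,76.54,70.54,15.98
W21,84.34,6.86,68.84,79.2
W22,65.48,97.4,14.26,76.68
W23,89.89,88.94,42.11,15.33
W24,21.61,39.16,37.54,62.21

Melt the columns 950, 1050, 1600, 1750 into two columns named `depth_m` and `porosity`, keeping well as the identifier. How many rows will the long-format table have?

28

7 well values × 4 melted columns = 28 rows.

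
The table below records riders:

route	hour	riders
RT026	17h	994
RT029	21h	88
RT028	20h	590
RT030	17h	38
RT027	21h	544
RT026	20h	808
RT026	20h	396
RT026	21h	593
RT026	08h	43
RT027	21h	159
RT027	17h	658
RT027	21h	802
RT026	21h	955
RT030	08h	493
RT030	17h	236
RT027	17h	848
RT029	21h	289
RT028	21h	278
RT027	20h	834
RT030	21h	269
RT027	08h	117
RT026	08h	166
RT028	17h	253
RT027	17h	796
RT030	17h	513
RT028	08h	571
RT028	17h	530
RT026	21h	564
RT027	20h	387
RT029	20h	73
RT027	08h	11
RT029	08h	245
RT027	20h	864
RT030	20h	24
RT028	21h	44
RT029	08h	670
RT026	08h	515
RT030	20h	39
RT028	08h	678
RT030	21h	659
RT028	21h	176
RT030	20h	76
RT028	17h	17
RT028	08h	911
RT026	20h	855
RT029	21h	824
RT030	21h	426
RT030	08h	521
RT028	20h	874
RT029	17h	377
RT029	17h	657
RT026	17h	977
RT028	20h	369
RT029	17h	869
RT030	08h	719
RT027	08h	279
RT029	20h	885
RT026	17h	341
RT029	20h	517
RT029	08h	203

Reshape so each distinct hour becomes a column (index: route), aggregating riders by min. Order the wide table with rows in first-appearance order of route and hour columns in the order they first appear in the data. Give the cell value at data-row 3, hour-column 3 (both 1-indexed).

With rows in first-appearance order of route, row 3 is route=RT028. hour columns in first-appearance order: 17h, 21h, 20h, 08h; column 3 is 20h.
Long rows with route=RT028, hour=20h: min(590, 874, 369) = 369.

369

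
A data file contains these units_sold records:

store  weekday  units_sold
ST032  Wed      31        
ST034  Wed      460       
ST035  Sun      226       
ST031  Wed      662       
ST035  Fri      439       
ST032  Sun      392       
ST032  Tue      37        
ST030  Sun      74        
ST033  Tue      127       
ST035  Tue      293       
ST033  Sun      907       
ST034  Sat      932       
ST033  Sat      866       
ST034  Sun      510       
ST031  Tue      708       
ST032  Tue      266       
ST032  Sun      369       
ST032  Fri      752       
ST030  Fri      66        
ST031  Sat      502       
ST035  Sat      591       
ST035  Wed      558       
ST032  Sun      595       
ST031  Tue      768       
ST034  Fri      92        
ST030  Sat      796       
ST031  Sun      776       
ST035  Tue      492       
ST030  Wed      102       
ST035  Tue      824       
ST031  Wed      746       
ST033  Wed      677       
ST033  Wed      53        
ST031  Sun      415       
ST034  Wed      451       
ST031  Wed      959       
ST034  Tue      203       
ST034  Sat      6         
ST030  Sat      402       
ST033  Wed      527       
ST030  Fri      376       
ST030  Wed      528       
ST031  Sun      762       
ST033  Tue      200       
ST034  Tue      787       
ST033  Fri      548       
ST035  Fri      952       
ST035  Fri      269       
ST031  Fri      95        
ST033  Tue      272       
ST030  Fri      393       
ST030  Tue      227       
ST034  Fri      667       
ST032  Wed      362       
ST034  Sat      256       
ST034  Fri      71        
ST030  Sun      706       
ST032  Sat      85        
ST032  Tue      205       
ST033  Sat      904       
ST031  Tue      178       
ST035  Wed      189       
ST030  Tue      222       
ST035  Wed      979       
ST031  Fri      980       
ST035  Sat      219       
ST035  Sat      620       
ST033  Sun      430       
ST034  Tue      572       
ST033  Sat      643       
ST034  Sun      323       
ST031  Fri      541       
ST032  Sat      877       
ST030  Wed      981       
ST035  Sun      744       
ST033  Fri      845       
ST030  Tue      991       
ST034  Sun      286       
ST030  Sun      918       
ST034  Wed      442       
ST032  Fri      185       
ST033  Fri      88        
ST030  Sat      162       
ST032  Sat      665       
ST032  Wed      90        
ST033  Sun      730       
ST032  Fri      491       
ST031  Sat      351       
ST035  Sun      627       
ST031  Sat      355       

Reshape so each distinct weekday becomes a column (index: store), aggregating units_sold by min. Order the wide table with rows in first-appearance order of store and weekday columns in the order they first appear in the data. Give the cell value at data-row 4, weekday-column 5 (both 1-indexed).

With rows in first-appearance order of store, row 4 is store=ST031. weekday columns in first-appearance order: Wed, Sun, Fri, Tue, Sat; column 5 is Sat.
Long rows with store=ST031, weekday=Sat: min(502, 351, 355) = 351.

351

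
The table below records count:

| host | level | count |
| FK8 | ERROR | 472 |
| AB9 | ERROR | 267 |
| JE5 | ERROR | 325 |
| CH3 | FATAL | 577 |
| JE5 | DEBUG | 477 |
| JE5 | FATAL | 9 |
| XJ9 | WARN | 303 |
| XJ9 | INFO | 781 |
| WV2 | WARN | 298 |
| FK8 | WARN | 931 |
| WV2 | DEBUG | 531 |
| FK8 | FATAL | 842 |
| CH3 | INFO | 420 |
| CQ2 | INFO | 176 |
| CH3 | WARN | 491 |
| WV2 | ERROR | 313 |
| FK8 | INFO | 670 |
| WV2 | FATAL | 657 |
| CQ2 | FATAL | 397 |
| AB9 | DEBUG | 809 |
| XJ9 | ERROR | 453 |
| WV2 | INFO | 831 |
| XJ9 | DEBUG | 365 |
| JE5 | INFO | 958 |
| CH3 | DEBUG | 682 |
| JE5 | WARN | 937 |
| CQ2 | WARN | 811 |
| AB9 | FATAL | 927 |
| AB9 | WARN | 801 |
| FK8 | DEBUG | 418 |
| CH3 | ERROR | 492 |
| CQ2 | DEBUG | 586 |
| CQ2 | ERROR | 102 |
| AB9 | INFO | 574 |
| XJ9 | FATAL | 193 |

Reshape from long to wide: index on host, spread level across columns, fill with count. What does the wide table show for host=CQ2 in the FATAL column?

397

Wide layout: rows indexed by host, columns are the 5 distinct level values (ERROR, FATAL, DEBUG, WARN, INFO).
Cell (host=CQ2, level=FATAL) draws from the long row where host=CQ2 and level=FATAL, which has count=397.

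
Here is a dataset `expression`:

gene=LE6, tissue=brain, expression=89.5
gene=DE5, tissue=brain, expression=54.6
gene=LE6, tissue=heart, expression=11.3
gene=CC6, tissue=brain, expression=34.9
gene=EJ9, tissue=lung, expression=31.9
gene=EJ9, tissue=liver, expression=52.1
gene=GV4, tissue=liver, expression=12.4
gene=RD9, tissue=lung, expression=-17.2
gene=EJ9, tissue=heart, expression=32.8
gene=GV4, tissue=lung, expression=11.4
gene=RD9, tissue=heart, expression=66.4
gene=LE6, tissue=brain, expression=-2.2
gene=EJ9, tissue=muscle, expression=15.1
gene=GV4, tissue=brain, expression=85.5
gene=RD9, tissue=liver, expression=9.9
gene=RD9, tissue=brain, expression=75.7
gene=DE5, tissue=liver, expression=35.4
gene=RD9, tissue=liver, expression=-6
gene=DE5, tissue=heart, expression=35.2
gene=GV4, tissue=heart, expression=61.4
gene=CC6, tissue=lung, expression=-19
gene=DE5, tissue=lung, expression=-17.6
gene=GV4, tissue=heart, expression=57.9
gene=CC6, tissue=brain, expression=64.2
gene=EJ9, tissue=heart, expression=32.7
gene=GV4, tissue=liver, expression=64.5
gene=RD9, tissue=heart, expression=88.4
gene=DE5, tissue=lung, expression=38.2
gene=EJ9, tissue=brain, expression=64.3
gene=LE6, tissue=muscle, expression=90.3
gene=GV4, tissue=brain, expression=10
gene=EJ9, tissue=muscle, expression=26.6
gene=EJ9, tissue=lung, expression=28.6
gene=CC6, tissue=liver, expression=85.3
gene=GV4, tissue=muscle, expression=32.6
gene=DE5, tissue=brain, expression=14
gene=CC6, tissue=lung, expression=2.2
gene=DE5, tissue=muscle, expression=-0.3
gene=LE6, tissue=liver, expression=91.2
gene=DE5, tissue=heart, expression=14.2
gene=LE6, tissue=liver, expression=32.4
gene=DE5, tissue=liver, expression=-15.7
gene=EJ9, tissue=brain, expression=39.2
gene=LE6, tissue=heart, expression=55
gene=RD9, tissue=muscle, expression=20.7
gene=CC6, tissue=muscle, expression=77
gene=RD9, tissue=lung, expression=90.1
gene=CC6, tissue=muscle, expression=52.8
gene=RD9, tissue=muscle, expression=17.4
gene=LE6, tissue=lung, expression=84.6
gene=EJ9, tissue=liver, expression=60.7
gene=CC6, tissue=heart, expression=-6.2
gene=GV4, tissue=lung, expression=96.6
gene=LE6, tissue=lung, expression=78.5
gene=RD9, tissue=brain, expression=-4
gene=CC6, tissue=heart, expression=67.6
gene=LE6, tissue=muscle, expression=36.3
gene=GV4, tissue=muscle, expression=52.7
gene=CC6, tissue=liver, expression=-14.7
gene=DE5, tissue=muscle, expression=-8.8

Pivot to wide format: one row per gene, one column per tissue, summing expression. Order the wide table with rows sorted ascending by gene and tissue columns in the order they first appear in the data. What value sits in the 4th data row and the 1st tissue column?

95.5

With rows sorted ascending by gene, row 4 is gene=GV4. tissue columns in first-appearance order: brain, heart, lung, liver, muscle; column 1 is brain.
Long rows with gene=GV4, tissue=brain: 85.5 + 10 = 95.5.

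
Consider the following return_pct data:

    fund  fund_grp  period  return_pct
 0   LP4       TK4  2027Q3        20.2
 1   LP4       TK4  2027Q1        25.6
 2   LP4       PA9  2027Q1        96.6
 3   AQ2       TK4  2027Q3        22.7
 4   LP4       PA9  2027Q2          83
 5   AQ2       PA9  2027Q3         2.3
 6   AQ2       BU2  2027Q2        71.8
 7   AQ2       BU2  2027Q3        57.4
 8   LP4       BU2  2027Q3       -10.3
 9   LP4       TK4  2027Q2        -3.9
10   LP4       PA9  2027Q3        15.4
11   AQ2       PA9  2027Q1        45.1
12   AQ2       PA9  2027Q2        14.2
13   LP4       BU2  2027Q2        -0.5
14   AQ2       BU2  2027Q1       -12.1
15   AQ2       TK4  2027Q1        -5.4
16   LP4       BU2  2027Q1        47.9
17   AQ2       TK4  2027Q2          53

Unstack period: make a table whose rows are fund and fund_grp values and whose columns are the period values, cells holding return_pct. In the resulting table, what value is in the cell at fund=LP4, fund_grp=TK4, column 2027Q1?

25.6

Wide layout: rows indexed by fund and fund_grp, columns are the 3 distinct period values (2027Q3, 2027Q1, 2027Q2).
Cell (fund=LP4, fund_grp=TK4, period=2027Q1) draws from the long row where fund=LP4, fund_grp=TK4 and period=2027Q1, which has return_pct=25.6.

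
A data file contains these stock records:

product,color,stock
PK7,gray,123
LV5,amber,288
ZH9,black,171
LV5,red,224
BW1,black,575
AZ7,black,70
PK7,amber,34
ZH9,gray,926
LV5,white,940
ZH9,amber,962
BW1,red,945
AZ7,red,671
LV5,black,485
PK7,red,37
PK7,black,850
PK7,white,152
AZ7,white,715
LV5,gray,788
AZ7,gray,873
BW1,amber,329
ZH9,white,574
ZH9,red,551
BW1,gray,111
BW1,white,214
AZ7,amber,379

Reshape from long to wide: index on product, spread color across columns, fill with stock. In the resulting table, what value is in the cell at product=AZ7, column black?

Wide layout: rows indexed by product, columns are the 5 distinct color values (gray, amber, black, red, white).
Cell (product=AZ7, color=black) draws from the long row where product=AZ7 and color=black, which has stock=70.

70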